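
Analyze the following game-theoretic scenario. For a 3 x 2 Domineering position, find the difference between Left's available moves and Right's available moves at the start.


Board is 3 x 2 (rows x cols).
Left (vertical) placements: (rows-1) * cols = 2 * 2 = 4
Right (horizontal) placements: rows * (cols-1) = 3 * 1 = 3
Advantage = Left - Right = 4 - 3 = 1

1


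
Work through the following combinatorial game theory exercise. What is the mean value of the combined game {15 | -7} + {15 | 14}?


G1 = {15 | -7}, G2 = {15 | 14}
Each is a switch {a | b} with numbers a > b; its mean value is (a + b)/2, and mean value is additive over game sums: m(G1 + G2) = m(G1) + m(G2).
Mean of G1 = (15 + (-7))/2 = 8/2 = 4
Mean of G2 = (15 + (14))/2 = 29/2 = 29/2
Mean of G1 + G2 = 4 + 29/2 = 37/2

37/2


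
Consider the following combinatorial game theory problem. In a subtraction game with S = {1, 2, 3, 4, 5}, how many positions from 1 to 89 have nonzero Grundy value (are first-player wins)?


Subtraction set S = {1, 2, 3, 4, 5}, so G(n) = n mod 6.
G(n) = 0 when n is a multiple of 6.
Multiples of 6 in [1, 89]: 14
N-positions (nonzero Grundy) = 89 - 14 = 75

75


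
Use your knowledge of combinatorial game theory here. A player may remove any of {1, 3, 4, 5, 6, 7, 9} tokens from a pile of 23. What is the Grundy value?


The subtraction set is S = {1, 3, 4, 5, 6, 7, 9}.
G(k) = mex{ G(k - s) : s in S, s <= k }. We compute iteratively: G(0) = 0.
G(1) = mex({0}) = 1
G(2) = mex({1}) = 0
G(3) = mex({0}) = 1
G(4) = mex({0, 1}) = 2
G(5) = mex({0, 1, 2}) = 3
G(6) = mex({0, 1, 3}) = 2
G(7) = mex({0, 1, 2}) = 3
G(8) = mex({0, 1, 2, 3}) = 4
G(9) = mex({0, 1, 2, 3, 4}) = 5
G(10) = mex({1, 2, 3, 5}) = 0
G(11) = mex({0, 2, 3, 4}) = 1
G(12) = mex({1, 2, 3, 4, 5}) = 0
G(13) = mex({0, 2, 3, 4, 5}) = 1
G(14) = mex({0, 1, 3, 4, 5}) = 2
G(15) = mex({0, 1, 2, 4, 5}) = 3
G(16) = mex({0, 1, 3, 5}) = 2
G(17) = mex({0, 1, 2, 4}) = 3
G(18) = mex({0, 1, 2, 3, 5}) = 4
Observe that G(10)..G(18) = 0, 1, 0, 1, 2, 3, 2, 3, 4 repeats G(0)..G(8) = 0, 1, 0, 1, 2, 3, 2, 3, 4.
For k >= max(S) = 9, G(k) is determined by the previous 9 values G(k-9)..G(k-1); a window of 9 consecutive values has recurred shifted by 10, so by induction G(k + 10) = G(k) for all k >= 0: the sequence is periodic from the start with period 10.
One period: G(0..9) = 0, 1, 0, 1, 2, 3, 2, 3, 4, 5.
23 mod 10 = 3, so G(23) = G(3) = 1.

1


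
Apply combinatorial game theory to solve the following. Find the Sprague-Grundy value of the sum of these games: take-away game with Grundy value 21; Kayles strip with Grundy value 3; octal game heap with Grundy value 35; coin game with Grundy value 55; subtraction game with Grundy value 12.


By the Sprague-Grundy theorem, the Grundy value of a sum of games is the XOR of individual Grundy values.
take-away game: Grundy value = 21. Running XOR: 0 XOR 21 = 21
Kayles strip: Grundy value = 3. Running XOR: 21 XOR 3 = 22
octal game heap: Grundy value = 35. Running XOR: 22 XOR 35 = 53
coin game: Grundy value = 55. Running XOR: 53 XOR 55 = 2
subtraction game: Grundy value = 12. Running XOR: 2 XOR 12 = 14
The combined Grundy value is 14.

14


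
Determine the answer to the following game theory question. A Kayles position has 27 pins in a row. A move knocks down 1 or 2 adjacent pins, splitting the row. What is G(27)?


Kayles: a move removes 1 or 2 adjacent pins from a contiguous row.
Removing pins from a row of k leaves two independent rows (a, b) with a + b = k - 1 (one pin) or a + b = k - 2 (two pins); an end removal gives a = 0.
By Sprague-Grundy, G(k) = mex{ G(a) XOR G(b) } over all these splits. G(0) = 0.
G(1): splits (0,0):0^0=0 -> mex({0}) = 1
G(2): splits (0,1):0^1=1 (0,0):0^0=0 -> mex({0, 1}) = 2
G(3): splits (0,2):0^2=2 (1,1):1^1=0 (0,1):0^1=1 -> mex({0, 1, 2}) = 3
G(4): splits (0,3):0^3=3 (1,2):1^2=3 (0,2):0^2=2 (1,1):1^1=0 -> mex({0, 2, 3}) = 1
G(5): splits (0,4):0^1=1 (1,3):1^3=2 (2,2):2^2=0 (0,3):0^3=3 (1,2):1^2=3 -> mex({0, 1, 2, 3}) = 4
G(6) = mex({0, 1, 2, 4}) = 3
G(7) = mex({0, 1, 3, 4, 5}) = 2
G(8) = mex({0, 2, 3, 5, 6}) = 1
G(9) = mex({0, 1, 2, 3, 6, 7}) = 4
G(10) = mex({0, 1, 3, 4, 5, 7}) = 2
G(11) = mex({0, 1, 2, 3, 4, 5}) = 6
G(12) = mex({0, 1, 2, 3, 5, 6, 7}) = 4
G(13) = mex({0, 2, 3, 4, 6, 7}) = 1
G(14) = mex({0, 1, 4, 5, 6, 7}) = 2
G(15) = mex({0, 1, 2, 3, 4, 5, 6}) = 7
G(16) = mex({0, 2, 3, 5, 6, 7}) = 1
G(17) = mex({0, 1, 2, 3, 5, 6, 7}) = 4
G(18) = mex({0, 1, 2, 4, 5, 6}) = 3
G(19) = mex({0, 1, 3, 4, 5, 7}) = 2
G(20) = mex({0, 2, 3, 4, 5, 6, 7}) = 1
G(21) = mex({0, 1, 2, 3, 5, 6, 7}) = 4
G(22) = mex({0, 1, 2, 3, 4, 5, 7}) = 6
G(23) = mex({0, 1, 2, 3, 4, 5, 6}) = 7
G(24) = mex({0, 1, 2, 3, 5, 6, 7}) = 4
G(25) = mex({0, 2, 3, 4, 6, 7}) = 1
G(26) = mex({0, 1, 3, 4, 5, 6, 7}) = 2
G(27) = mex({0, 1, 2, 3, 4, 5, 6, 7}) = 8
Therefore G(27) = 8.

8


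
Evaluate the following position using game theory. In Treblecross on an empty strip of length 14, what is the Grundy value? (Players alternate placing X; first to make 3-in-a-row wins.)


Treblecross: place X on empty cells; 3-in-a-row wins.
Playing within two cells of an existing X lets the opponent win at once, so sensible play treats the cells i-2..i+2 around each X as dead. The player left with no safe cell loses, so this is a normal-play take-away game on strips of safe cells.
Placing X at cell i (0-indexed) of a strip of k safe cells leaves independent strips of sizes max(0, i-2) and max(0, k-i-3). Hence G(k) = mex{ G(max(0,i-2)) XOR G(max(0,k-i-3)) : 0 <= i < k }, with G(0) = 0.
G(1): splits (0,0):0^0=0 -> mex({0}) = 1
G(2): splits (0,0):0^0=0 -> mex({0}) = 1
G(3): splits (0,0):0^0=0 -> mex({0}) = 1
G(4): splits (0,1):0^1=1 (0,0):0^0=0 -> mex({0, 1}) = 2
G(5): splits (0,2):0^1=1 (0,1):0^1=1 (0,0):0^0=0 -> mex({0, 1}) = 2
G(6) = mex({1}) = 0
G(7) = mex({0, 1, 2}) = 3
G(8) = mex({0, 1, 2}) = 3
G(9) = mex({0, 2}) = 1
G(10) = mex({0, 2, 3}) = 1
G(11) = mex({0, 3}) = 1
G(12) = mex({1, 3}) = 0
G(13) = mex({0, 1, 2, 3}) = 4
G(14) = mex({0, 1, 2}) = 3
Therefore G(14) = 3.

3


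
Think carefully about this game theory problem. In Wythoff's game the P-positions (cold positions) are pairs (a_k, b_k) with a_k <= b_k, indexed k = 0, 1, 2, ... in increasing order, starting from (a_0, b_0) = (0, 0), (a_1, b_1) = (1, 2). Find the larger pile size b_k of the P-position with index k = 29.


By Wythoff's theorem, a_k = floor(k * phi) and b_k = floor(k * phi^2) = a_k + k, where phi = (1 + sqrt(5))/2 is the golden ratio.
phi = (1 + sqrt(5))/2 = 1.618034
phi^2 = phi + 1 = 2.618034
k = 29
k * phi^2 = 29 * 2.618034 = 75.922986
b_29 = floor(k * phi^2) = 75 (check: a_29 + k = 46 + 29 = 75)

75


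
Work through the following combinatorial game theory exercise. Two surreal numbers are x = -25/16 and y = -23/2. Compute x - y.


x = -25/16, y = -23/2
Converting to common denominator: 16
x = -25/16, y = -184/16
x - y = -25/16 - -23/2 = 159/16

159/16


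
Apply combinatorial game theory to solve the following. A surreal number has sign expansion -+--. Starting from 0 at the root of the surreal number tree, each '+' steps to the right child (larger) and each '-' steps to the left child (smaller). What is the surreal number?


Sign expansion: -+--
Rule: track bounds (lo, hi), initially (-inf, +inf). On '+', the current value becomes lo and we move to the simplest number in (value, hi): value + 1 if hi = +inf, otherwise the midpoint (value + hi)/2. On '-', the current value becomes hi and we move to value - 1 if lo = -inf, otherwise the midpoint (lo + value)/2.
Start at 0.
Step 1: sign = -, move left. Bounds: (-inf, 0). Value = -1
Step 2: sign = +, move right. Bounds: (-1, 0). Value = -1/2
Step 3: sign = -, move left. Bounds: (-1, -1/2). Value = -3/4
Step 4: sign = -, move left. Bounds: (-1, -3/4). Value = -7/8
The surreal number with sign expansion -+-- is -7/8.

-7/8


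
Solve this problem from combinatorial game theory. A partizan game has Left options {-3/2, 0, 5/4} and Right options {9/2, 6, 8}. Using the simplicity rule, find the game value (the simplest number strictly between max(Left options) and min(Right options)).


Left options: {-3/2, 0, 5/4}, max = 5/4
Right options: {9/2, 6, 8}, min = 9/2
All options are numbers and max(Left) < min(Right), so by the simplicity theorem the value is the simplest (earliest-born) number strictly between 5/4 and 9/2.
Integers 2 through 4 all lie strictly between 5/4 and 9/2.
Among integers, the simplest (lowest birthday = smallest |n|; 0 is born on day 0, +-n on day n) is 2.
No non-integer in the interval can be simpler: if x is a non-integer in the interval, then floor(x) or ceil(x) also lies in the interval (the interval contains an integer), and both are proper prefixes of x's sign expansion, i.e. born earlier. So the game value is 2.
Game value = 2

2


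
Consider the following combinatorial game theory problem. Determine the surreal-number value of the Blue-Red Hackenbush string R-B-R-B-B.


Edges (from ground): R-B-R-B-B
By Berlekamp's sign-expansion rule, a Blue-Red Hackenbush stalk has the value of the surreal number whose sign sequence is the edge sequence with B -> + and R -> -.
Sign sequence: -+-++
Trace the sign expansion in the surreal number tree, starting from 0:
Edge 1: R (sign -) -> bounds (-inf, 0), value = -1
Edge 2: B (sign +) -> bounds (-1, 0), value = -1/2
Edge 3: R (sign -) -> bounds (-1, -1/2), value = -3/4
Edge 4: B (sign +) -> bounds (-3/4, -1/2), value = -5/8
Edge 5: B (sign +) -> bounds (-5/8, -1/2), value = -9/16
Game value = -9/16

-9/16


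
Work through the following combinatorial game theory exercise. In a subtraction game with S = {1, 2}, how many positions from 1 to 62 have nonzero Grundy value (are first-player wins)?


Subtraction set S = {1, 2}, so G(n) = n mod 3.
G(n) = 0 when n is a multiple of 3.
Multiples of 3 in [1, 62]: 20
N-positions (nonzero Grundy) = 62 - 20 = 42

42


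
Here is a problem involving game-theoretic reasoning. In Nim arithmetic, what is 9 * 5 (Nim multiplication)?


Nim multiplication is bilinear over XOR: (u XOR v) * w = (u*w) XOR (v*w).
So we split each operand into its bit components and XOR the pairwise Nim products.
9 = 1 + 8 (as XOR of powers of 2).
5 = 1 + 4 (as XOR of powers of 2).
Using the standard Nim-product table on single bits:
  2*2 = 3,   2*4 = 8,   2*8 = 12,
  4*4 = 6,   4*8 = 11,  8*8 = 13,
and  1*x = x (identity), k*l = l*k (commutative).
Pairwise Nim products:
  1 * 1 = 1
  1 * 4 = 4
  8 * 1 = 8
  8 * 4 = 11
XOR them: 1 XOR 4 XOR 8 XOR 11 = 6.
Result: 9 * 5 = 6 (in Nim).

6


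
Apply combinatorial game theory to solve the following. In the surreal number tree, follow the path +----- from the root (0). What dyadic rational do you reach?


Sign expansion: +-----
Rule: track bounds (lo, hi), initially (-inf, +inf). On '+', the current value becomes lo and we move to the simplest number in (value, hi): value + 1 if hi = +inf, otherwise the midpoint (value + hi)/2. On '-', the current value becomes hi and we move to value - 1 if lo = -inf, otherwise the midpoint (lo + value)/2.
Start at 0.
Step 1: sign = +, move right. Bounds: (0, +inf). Value = 1
Step 2: sign = -, move left. Bounds: (0, 1). Value = 1/2
Step 3: sign = -, move left. Bounds: (0, 1/2). Value = 1/4
Step 4: sign = -, move left. Bounds: (0, 1/4). Value = 1/8
Step 5: sign = -, move left. Bounds: (0, 1/8). Value = 1/16
Step 6: sign = -, move left. Bounds: (0, 1/16). Value = 1/32
The surreal number with sign expansion +----- is 1/32.

1/32


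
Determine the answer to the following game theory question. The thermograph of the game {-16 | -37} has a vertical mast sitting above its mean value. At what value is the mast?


Game = {-16 | -37}, a switch {a | b} with numbers a > b.
Its thermograph has left wall a - t and right wall b + t, which meet at t = (a - b)/2, where both equal (a + b)/2. So the mast (mean value) is at (a + b)/2.
Mean = (-16 + (-37))/2 = -53/2 = -53/2

-53/2


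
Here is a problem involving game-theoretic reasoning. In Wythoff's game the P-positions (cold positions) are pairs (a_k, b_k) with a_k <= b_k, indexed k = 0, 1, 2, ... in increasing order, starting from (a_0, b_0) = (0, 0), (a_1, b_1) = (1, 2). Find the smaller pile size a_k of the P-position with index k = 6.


By Wythoff's theorem, a_k = floor(k * phi) and b_k = floor(k * phi^2) = a_k + k, where phi = (1 + sqrt(5))/2 is the golden ratio.
phi = (1 + sqrt(5))/2 = 1.618034
k = 6
k * phi = 6 * 1.618034 = 9.708204
a_6 = floor(k * phi) = 9

9


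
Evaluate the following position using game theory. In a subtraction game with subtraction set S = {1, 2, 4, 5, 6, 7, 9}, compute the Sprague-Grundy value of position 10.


The subtraction set is S = {1, 2, 4, 5, 6, 7, 9}.
G(k) = mex{ G(k - s) : s in S, s <= k }. We compute iteratively: G(0) = 0.
G(1) = mex({0}) = 1
G(2) = mex({0, 1}) = 2
G(3) = mex({1, 2}) = 0
G(4) = mex({0, 2}) = 1
G(5) = mex({0, 1}) = 2
G(6) = mex({0, 1, 2}) = 3
G(7) = mex({0, 1, 2, 3}) = 4
G(8) = mex({0, 1, 2, 3, 4}) = 5
G(9) = mex({0, 1, 2, 4, 5}) = 3
G(10) = mex({0, 1, 2, 3, 5}) = 4
Therefore G(10) = 4.

4


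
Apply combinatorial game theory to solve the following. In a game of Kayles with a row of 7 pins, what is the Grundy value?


Kayles: a move removes 1 or 2 adjacent pins from a contiguous row.
Removing pins from a row of k leaves two independent rows (a, b) with a + b = k - 1 (one pin) or a + b = k - 2 (two pins); an end removal gives a = 0.
By Sprague-Grundy, G(k) = mex{ G(a) XOR G(b) } over all these splits. G(0) = 0.
G(1): splits (0,0):0^0=0 -> mex({0}) = 1
G(2): splits (0,1):0^1=1 (0,0):0^0=0 -> mex({0, 1}) = 2
G(3): splits (0,2):0^2=2 (1,1):1^1=0 (0,1):0^1=1 -> mex({0, 1, 2}) = 3
G(4): splits (0,3):0^3=3 (1,2):1^2=3 (0,2):0^2=2 (1,1):1^1=0 -> mex({0, 2, 3}) = 1
G(5): splits (0,4):0^1=1 (1,3):1^3=2 (2,2):2^2=0 (0,3):0^3=3 (1,2):1^2=3 -> mex({0, 1, 2, 3}) = 4
G(6) = mex({0, 1, 2, 4}) = 3
G(7) = mex({0, 1, 3, 4, 5}) = 2
Therefore G(7) = 2.

2


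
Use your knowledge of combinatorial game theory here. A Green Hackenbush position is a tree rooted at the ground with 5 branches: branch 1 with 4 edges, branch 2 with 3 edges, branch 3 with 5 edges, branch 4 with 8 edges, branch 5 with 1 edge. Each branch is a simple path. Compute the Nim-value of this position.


The tree has 5 branches from the ground vertex.
In Green Hackenbush, the Nim-value of a simple path of length k is k.
Branch 1: length 4, Nim-value = 4
Branch 2: length 3, Nim-value = 3
Branch 3: length 5, Nim-value = 5
Branch 4: length 8, Nim-value = 8
Branch 5: length 1, Nim-value = 1
Total Nim-value = XOR of all branch values:
0 XOR 4 = 4
4 XOR 3 = 7
7 XOR 5 = 2
2 XOR 8 = 10
10 XOR 1 = 11
Nim-value of the tree = 11

11


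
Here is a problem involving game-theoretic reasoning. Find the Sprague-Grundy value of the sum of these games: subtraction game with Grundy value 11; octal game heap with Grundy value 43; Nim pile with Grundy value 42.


By the Sprague-Grundy theorem, the Grundy value of a sum of games is the XOR of individual Grundy values.
subtraction game: Grundy value = 11. Running XOR: 0 XOR 11 = 11
octal game heap: Grundy value = 43. Running XOR: 11 XOR 43 = 32
Nim pile: Grundy value = 42. Running XOR: 32 XOR 42 = 10
The combined Grundy value is 10.

10


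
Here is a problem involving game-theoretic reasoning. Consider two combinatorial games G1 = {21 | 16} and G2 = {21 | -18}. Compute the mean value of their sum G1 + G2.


G1 = {21 | 16}, G2 = {21 | -18}
Each is a switch {a | b} with numbers a > b; its mean value is (a + b)/2, and mean value is additive over game sums: m(G1 + G2) = m(G1) + m(G2).
Mean of G1 = (21 + (16))/2 = 37/2 = 37/2
Mean of G2 = (21 + (-18))/2 = 3/2 = 3/2
Mean of G1 + G2 = 37/2 + 3/2 = 20

20


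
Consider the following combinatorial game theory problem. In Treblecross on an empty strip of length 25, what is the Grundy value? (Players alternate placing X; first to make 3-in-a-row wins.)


Treblecross: place X on empty cells; 3-in-a-row wins.
Playing within two cells of an existing X lets the opponent win at once, so sensible play treats the cells i-2..i+2 around each X as dead. The player left with no safe cell loses, so this is a normal-play take-away game on strips of safe cells.
Placing X at cell i (0-indexed) of a strip of k safe cells leaves independent strips of sizes max(0, i-2) and max(0, k-i-3). Hence G(k) = mex{ G(max(0,i-2)) XOR G(max(0,k-i-3)) : 0 <= i < k }, with G(0) = 0.
G(1): splits (0,0):0^0=0 -> mex({0}) = 1
G(2): splits (0,0):0^0=0 -> mex({0}) = 1
G(3): splits (0,0):0^0=0 -> mex({0}) = 1
G(4): splits (0,1):0^1=1 (0,0):0^0=0 -> mex({0, 1}) = 2
G(5): splits (0,2):0^1=1 (0,1):0^1=1 (0,0):0^0=0 -> mex({0, 1}) = 2
G(6) = mex({1}) = 0
G(7) = mex({0, 1, 2}) = 3
G(8) = mex({0, 1, 2}) = 3
G(9) = mex({0, 2}) = 1
G(10) = mex({0, 2, 3}) = 1
G(11) = mex({0, 3}) = 1
G(12) = mex({1, 3}) = 0
G(13) = mex({0, 1, 2, 3}) = 4
G(14) = mex({0, 1, 2}) = 3
G(15) = mex({0, 1, 2}) = 3
G(16) = mex({0, 1, 2, 4}) = 3
G(17) = mex({0, 1, 3, 4}) = 2
G(18) = mex({0, 1, 3, 4}) = 2
G(19) = mex({0, 1, 3, 5}) = 2
G(20) = mex({0, 1, 2, 3, 5}) = 4
G(21) = mex({0, 1, 2, 3, 5}) = 4
G(22) = mex({1, 2, 6}) = 0
G(23) = mex({0, 1, 2, 3, 4, 6}) = 5
G(24) = mex({0, 1, 2, 3, 4}) = 5
G(25) = mex({0, 1, 3, 4, 7}) = 2
Therefore G(25) = 2.

2


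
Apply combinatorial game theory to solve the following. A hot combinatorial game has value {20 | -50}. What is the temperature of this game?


The game is {20 | -50}, a switch {a | b} with numbers a > b.
Cooling {a | b} by t gives {a - t | b + t}, which stops being hot when a - t = b + t, i.e. at t = (a - b)/2. So the temperature of a switch is (a - b)/2.
Temperature = (Left option - Right option) / 2
= (20 - (-50)) / 2
= 70 / 2
= 35

35


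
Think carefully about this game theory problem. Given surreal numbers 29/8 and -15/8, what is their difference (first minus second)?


x = 29/8, y = -15/8
Converting to common denominator: 8
x = 29/8, y = -15/8
x - y = 29/8 - -15/8 = 11/2

11/2


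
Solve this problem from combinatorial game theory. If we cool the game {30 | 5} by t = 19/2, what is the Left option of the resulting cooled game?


Original game: {30 | 5} (a switch {a | b} with a > b).
Cooling by t (for t below the temperature (a - b)/2 = 25/2) taxes each move by t: {a | b} cooled by t is {a - t | b + t}.
Cooling amount: t = 19/2
Cooled Left option: 30 - 19/2 = 41/2
Cooled Right option: 5 + 19/2 = 29/2
Cooled game: {41/2 | 29/2}
Left option = 41/2

41/2


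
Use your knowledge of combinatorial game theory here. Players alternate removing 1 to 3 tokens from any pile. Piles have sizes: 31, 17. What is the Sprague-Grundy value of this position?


Subtraction set: {1, 2, 3}
For this subtraction set, G(n) = n mod 4 (period = max + 1 = 4).
Pile 1 (size 31): G(31) = 31 mod 4 = 3
Pile 2 (size 17): G(17) = 17 mod 4 = 1
Total Grundy value = XOR of all: 3 XOR 1 = 2

2


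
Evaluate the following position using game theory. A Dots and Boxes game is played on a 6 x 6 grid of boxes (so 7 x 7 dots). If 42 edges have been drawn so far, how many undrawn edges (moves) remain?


Grid: 6 x 6 boxes, i.e. 7 rows and 7 columns of dots.
Horizontal edges: (rows + 1) * cols = 7 * 6 = 42
Vertical edges: rows * (cols + 1) = 6 * 7 = 42
Total edges: 42 + 42 = 84
Edges drawn: 42
Remaining: 84 - 42 = 42

42


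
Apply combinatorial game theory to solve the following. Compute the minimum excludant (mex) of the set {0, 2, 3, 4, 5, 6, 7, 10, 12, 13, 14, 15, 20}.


Set = {0, 2, 3, 4, 5, 6, 7, 10, 12, 13, 14, 15, 20}
0 is in the set.
1 is NOT in the set. This is the mex.
mex = 1

1


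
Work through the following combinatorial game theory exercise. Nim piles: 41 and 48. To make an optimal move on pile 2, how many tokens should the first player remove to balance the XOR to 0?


Piles: 41 and 48
Current XOR: 41 XOR 48 = 25 (non-zero, so this is an N-position).
To make the XOR zero, we need to find a move that balances the piles.
For pile 2 (size 48): target = 48 XOR 25 = 41
We reduce pile 2 from 48 to 41.
Tokens removed: 48 - 41 = 7
Verification: 41 XOR 41 = 0

7


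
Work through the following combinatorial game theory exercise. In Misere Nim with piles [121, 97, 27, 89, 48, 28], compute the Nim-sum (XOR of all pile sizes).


We need the XOR (exclusive or) of all pile sizes.
After XOR-ing pile 1 (size 121): 0 XOR 121 = 121
After XOR-ing pile 2 (size 97): 121 XOR 97 = 24
After XOR-ing pile 3 (size 27): 24 XOR 27 = 3
After XOR-ing pile 4 (size 89): 3 XOR 89 = 90
After XOR-ing pile 5 (size 48): 90 XOR 48 = 106
After XOR-ing pile 6 (size 28): 106 XOR 28 = 118
The Nim-value of this position is 118.

118


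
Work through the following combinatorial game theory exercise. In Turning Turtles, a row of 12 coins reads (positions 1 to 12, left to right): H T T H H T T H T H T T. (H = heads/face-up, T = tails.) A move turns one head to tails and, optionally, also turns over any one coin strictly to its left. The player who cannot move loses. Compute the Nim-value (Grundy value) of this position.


Coins: H T T H H T T H T H T T
Key fact: a single head at position k behaves exactly like a Nim heap of size k (turning it to T and optionally flipping a coin at j < k corresponds to moving the heap from k to j, or to 0), and heads combine as a disjunctive sum (two heads at the same place would cancel, matching j XOR j = 0). So the Nim-value is the XOR of the 1-indexed positions of the heads.
Face-up positions (1-indexed): [1, 4, 5, 8, 10]
XOR 0 with 1: 0 XOR 1 = 1
XOR 1 with 4: 1 XOR 4 = 5
XOR 5 with 5: 5 XOR 5 = 0
XOR 0 with 8: 0 XOR 8 = 8
XOR 8 with 10: 8 XOR 10 = 2
Nim-value = 2

2


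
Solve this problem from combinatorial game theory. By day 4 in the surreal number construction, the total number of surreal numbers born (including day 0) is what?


Day 0: {|} = 0 is born. Count = 1.
Day n: the number of surreal numbers born by day n is 2^(n+1) - 1.
By day 0: 2^1 - 1 = 1
By day 1: 2^2 - 1 = 3
By day 2: 2^3 - 1 = 7
By day 3: 2^4 - 1 = 15
By day 4: 2^5 - 1 = 31
By day 4: 31 surreal numbers.

31


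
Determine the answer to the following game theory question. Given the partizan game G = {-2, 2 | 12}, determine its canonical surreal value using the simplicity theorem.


Left options: {-2, 2}, max = 2
Right options: {12}, min = 12
All options are numbers and max(Left) < min(Right), so by the simplicity theorem the value is the simplest (earliest-born) number strictly between 2 and 12.
Integers 3 through 11 all lie strictly between 2 and 12.
Among integers, the simplest (lowest birthday = smallest |n|; 0 is born on day 0, +-n on day n) is 3.
No non-integer in the interval can be simpler: if x is a non-integer in the interval, then floor(x) or ceil(x) also lies in the interval (the interval contains an integer), and both are proper prefixes of x's sign expansion, i.e. born earlier. So the game value is 3.
Game value = 3

3


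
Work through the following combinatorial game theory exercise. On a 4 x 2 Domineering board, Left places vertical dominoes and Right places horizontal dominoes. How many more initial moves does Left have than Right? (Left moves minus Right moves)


Board is 4 x 2 (rows x cols).
Left (vertical) placements: (rows-1) * cols = 3 * 2 = 6
Right (horizontal) placements: rows * (cols-1) = 4 * 1 = 4
Advantage = Left - Right = 6 - 4 = 2

2


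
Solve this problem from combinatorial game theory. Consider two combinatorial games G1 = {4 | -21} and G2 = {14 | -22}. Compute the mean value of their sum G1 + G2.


G1 = {4 | -21}, G2 = {14 | -22}
Each is a switch {a | b} with numbers a > b; its mean value is (a + b)/2, and mean value is additive over game sums: m(G1 + G2) = m(G1) + m(G2).
Mean of G1 = (4 + (-21))/2 = -17/2 = -17/2
Mean of G2 = (14 + (-22))/2 = -8/2 = -4
Mean of G1 + G2 = -17/2 + -4 = -25/2

-25/2


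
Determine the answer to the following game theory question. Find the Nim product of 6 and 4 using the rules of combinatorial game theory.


Nim multiplication is bilinear over XOR: (u XOR v) * w = (u*w) XOR (v*w).
So we split each operand into its bit components and XOR the pairwise Nim products.
6 = 2 + 4 (as XOR of powers of 2).
4 = 4 (as XOR of powers of 2).
Using the standard Nim-product table on single bits:
  2*2 = 3,   2*4 = 8,   2*8 = 12,
  4*4 = 6,   4*8 = 11,  8*8 = 13,
and  1*x = x (identity), k*l = l*k (commutative).
Pairwise Nim products:
  2 * 4 = 8
  4 * 4 = 6
XOR them: 8 XOR 6 = 14.
Result: 6 * 4 = 14 (in Nim).

14


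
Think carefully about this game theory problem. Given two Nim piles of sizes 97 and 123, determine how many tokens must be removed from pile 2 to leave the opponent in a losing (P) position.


Piles: 97 and 123
Current XOR: 97 XOR 123 = 26 (non-zero, so this is an N-position).
To make the XOR zero, we need to find a move that balances the piles.
For pile 2 (size 123): target = 123 XOR 26 = 97
We reduce pile 2 from 123 to 97.
Tokens removed: 123 - 97 = 26
Verification: 97 XOR 97 = 0

26


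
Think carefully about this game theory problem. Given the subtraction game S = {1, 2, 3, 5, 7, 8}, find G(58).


The subtraction set is S = {1, 2, 3, 5, 7, 8}.
G(k) = mex{ G(k - s) : s in S, s <= k }. We compute iteratively: G(0) = 0.
G(1) = mex({0}) = 1
G(2) = mex({0, 1}) = 2
G(3) = mex({0, 1, 2}) = 3
G(4) = mex({1, 2, 3}) = 0
G(5) = mex({0, 2, 3}) = 1
G(6) = mex({0, 1, 3}) = 2
G(7) = mex({0, 1, 2}) = 3
G(8) = mex({0, 1, 2, 3}) = 4
G(9) = mex({0, 1, 2, 3, 4}) = 5
G(10) = mex({1, 2, 3, 4, 5}) = 0
G(11) = mex({0, 2, 3, 4, 5}) = 1
G(12) = mex({0, 1, 3, 5}) = 2
G(13) = mex({0, 1, 2, 4}) = 3
G(14) = mex({1, 2, 3, 5}) = 0
G(15) = mex({0, 2, 3, 4}) = 1
G(16) = mex({0, 1, 3, 4, 5}) = 2
G(17) = mex({0, 1, 2, 5}) = 3
Observe that G(10)..G(17) = 0, 1, 2, 3, 0, 1, 2, 3 repeats G(0)..G(7) = 0, 1, 2, 3, 0, 1, 2, 3.
For k >= max(S) = 8, G(k) is determined by the previous 8 values G(k-8)..G(k-1); a window of 8 consecutive values has recurred shifted by 10, so by induction G(k + 10) = G(k) for all k >= 0: the sequence is periodic from the start with period 10.
One period: G(0..9) = 0, 1, 2, 3, 0, 1, 2, 3, 4, 5.
58 mod 10 = 8, so G(58) = G(8) = 4.

4


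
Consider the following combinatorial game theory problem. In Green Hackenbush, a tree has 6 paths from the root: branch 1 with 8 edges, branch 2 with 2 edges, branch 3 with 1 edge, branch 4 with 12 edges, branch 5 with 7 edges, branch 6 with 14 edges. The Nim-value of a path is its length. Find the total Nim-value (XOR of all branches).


The tree has 6 branches from the ground vertex.
In Green Hackenbush, the Nim-value of a simple path of length k is k.
Branch 1: length 8, Nim-value = 8
Branch 2: length 2, Nim-value = 2
Branch 3: length 1, Nim-value = 1
Branch 4: length 12, Nim-value = 12
Branch 5: length 7, Nim-value = 7
Branch 6: length 14, Nim-value = 14
Total Nim-value = XOR of all branch values:
0 XOR 8 = 8
8 XOR 2 = 10
10 XOR 1 = 11
11 XOR 12 = 7
7 XOR 7 = 0
0 XOR 14 = 14
Nim-value of the tree = 14

14


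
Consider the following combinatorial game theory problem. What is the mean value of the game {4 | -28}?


Game = {4 | -28}, a switch {a | b} with numbers a > b.
Its thermograph has left wall a - t and right wall b + t, which meet at t = (a - b)/2, where both equal (a + b)/2. So the mast (mean value) is at (a + b)/2.
Mean = (4 + (-28))/2 = -24/2 = -12

-12


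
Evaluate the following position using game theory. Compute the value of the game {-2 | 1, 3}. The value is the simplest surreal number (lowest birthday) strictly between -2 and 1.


Left options: {-2}, max = -2
Right options: {1, 3}, min = 1
All options are numbers and max(Left) < min(Right), so by the simplicity theorem the value is the simplest (earliest-born) number strictly between -2 and 1.
Integers -1 through 0 all lie strictly between -2 and 1.
Among integers, the simplest (lowest birthday = smallest |n|; 0 is born on day 0, +-n on day n) is 0.
No non-integer in the interval can be simpler: if x is a non-integer in the interval, then floor(x) or ceil(x) also lies in the interval (the interval contains an integer), and both are proper prefixes of x's sign expansion, i.e. born earlier. So the game value is 0.
Game value = 0

0


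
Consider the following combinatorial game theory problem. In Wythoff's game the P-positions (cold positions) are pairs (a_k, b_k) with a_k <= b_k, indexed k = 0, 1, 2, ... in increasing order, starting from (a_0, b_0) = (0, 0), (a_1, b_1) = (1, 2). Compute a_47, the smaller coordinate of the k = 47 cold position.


By Wythoff's theorem, a_k = floor(k * phi) and b_k = floor(k * phi^2) = a_k + k, where phi = (1 + sqrt(5))/2 is the golden ratio.
phi = (1 + sqrt(5))/2 = 1.618034
k = 47
k * phi = 47 * 1.618034 = 76.047597
a_47 = floor(k * phi) = 76

76


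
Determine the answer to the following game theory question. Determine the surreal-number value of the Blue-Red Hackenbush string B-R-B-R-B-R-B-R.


Edges (from ground): B-R-B-R-B-R-B-R
By Berlekamp's sign-expansion rule, a Blue-Red Hackenbush stalk has the value of the surreal number whose sign sequence is the edge sequence with B -> + and R -> -.
Sign sequence: +-+-+-+-
Trace the sign expansion in the surreal number tree, starting from 0:
Edge 1: B (sign +) -> bounds (0, +inf), value = 1
Edge 2: R (sign -) -> bounds (0, 1), value = 1/2
Edge 3: B (sign +) -> bounds (1/2, 1), value = 3/4
Edge 4: R (sign -) -> bounds (1/2, 3/4), value = 5/8
Edge 5: B (sign +) -> bounds (5/8, 3/4), value = 11/16
Edge 6: R (sign -) -> bounds (5/8, 11/16), value = 21/32
Edge 7: B (sign +) -> bounds (21/32, 11/16), value = 43/64
Edge 8: R (sign -) -> bounds (21/32, 43/64), value = 85/128
Game value = 85/128

85/128


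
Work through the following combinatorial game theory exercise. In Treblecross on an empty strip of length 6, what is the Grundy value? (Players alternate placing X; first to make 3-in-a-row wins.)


Treblecross: place X on empty cells; 3-in-a-row wins.
Playing within two cells of an existing X lets the opponent win at once, so sensible play treats the cells i-2..i+2 around each X as dead. The player left with no safe cell loses, so this is a normal-play take-away game on strips of safe cells.
Placing X at cell i (0-indexed) of a strip of k safe cells leaves independent strips of sizes max(0, i-2) and max(0, k-i-3). Hence G(k) = mex{ G(max(0,i-2)) XOR G(max(0,k-i-3)) : 0 <= i < k }, with G(0) = 0.
G(1): splits (0,0):0^0=0 -> mex({0}) = 1
G(2): splits (0,0):0^0=0 -> mex({0}) = 1
G(3): splits (0,0):0^0=0 -> mex({0}) = 1
G(4): splits (0,1):0^1=1 (0,0):0^0=0 -> mex({0, 1}) = 2
G(5): splits (0,2):0^1=1 (0,1):0^1=1 (0,0):0^0=0 -> mex({0, 1}) = 2
G(6) = mex({1}) = 0
Therefore G(6) = 0.

0


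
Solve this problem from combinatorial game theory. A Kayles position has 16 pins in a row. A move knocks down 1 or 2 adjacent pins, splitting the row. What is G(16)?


Kayles: a move removes 1 or 2 adjacent pins from a contiguous row.
Removing pins from a row of k leaves two independent rows (a, b) with a + b = k - 1 (one pin) or a + b = k - 2 (two pins); an end removal gives a = 0.
By Sprague-Grundy, G(k) = mex{ G(a) XOR G(b) } over all these splits. G(0) = 0.
G(1): splits (0,0):0^0=0 -> mex({0}) = 1
G(2): splits (0,1):0^1=1 (0,0):0^0=0 -> mex({0, 1}) = 2
G(3): splits (0,2):0^2=2 (1,1):1^1=0 (0,1):0^1=1 -> mex({0, 1, 2}) = 3
G(4): splits (0,3):0^3=3 (1,2):1^2=3 (0,2):0^2=2 (1,1):1^1=0 -> mex({0, 2, 3}) = 1
G(5): splits (0,4):0^1=1 (1,3):1^3=2 (2,2):2^2=0 (0,3):0^3=3 (1,2):1^2=3 -> mex({0, 1, 2, 3}) = 4
G(6) = mex({0, 1, 2, 4}) = 3
G(7) = mex({0, 1, 3, 4, 5}) = 2
G(8) = mex({0, 2, 3, 5, 6}) = 1
G(9) = mex({0, 1, 2, 3, 6, 7}) = 4
G(10) = mex({0, 1, 3, 4, 5, 7}) = 2
G(11) = mex({0, 1, 2, 3, 4, 5}) = 6
G(12) = mex({0, 1, 2, 3, 5, 6, 7}) = 4
G(13) = mex({0, 2, 3, 4, 6, 7}) = 1
G(14) = mex({0, 1, 4, 5, 6, 7}) = 2
G(15) = mex({0, 1, 2, 3, 4, 5, 6}) = 7
G(16) = mex({0, 2, 3, 5, 6, 7}) = 1
Therefore G(16) = 1.

1


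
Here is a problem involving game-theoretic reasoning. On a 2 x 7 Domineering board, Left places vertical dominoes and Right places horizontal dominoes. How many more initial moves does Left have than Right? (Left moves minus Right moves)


Board is 2 x 7 (rows x cols).
Left (vertical) placements: (rows-1) * cols = 1 * 7 = 7
Right (horizontal) placements: rows * (cols-1) = 2 * 6 = 12
Advantage = Left - Right = 7 - 12 = -5

-5


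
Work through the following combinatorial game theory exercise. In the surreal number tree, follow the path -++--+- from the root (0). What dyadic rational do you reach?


Sign expansion: -++--+-
Rule: track bounds (lo, hi), initially (-inf, +inf). On '+', the current value becomes lo and we move to the simplest number in (value, hi): value + 1 if hi = +inf, otherwise the midpoint (value + hi)/2. On '-', the current value becomes hi and we move to value - 1 if lo = -inf, otherwise the midpoint (lo + value)/2.
Start at 0.
Step 1: sign = -, move left. Bounds: (-inf, 0). Value = -1
Step 2: sign = +, move right. Bounds: (-1, 0). Value = -1/2
Step 3: sign = +, move right. Bounds: (-1/2, 0). Value = -1/4
Step 4: sign = -, move left. Bounds: (-1/2, -1/4). Value = -3/8
Step 5: sign = -, move left. Bounds: (-1/2, -3/8). Value = -7/16
Step 6: sign = +, move right. Bounds: (-7/16, -3/8). Value = -13/32
Step 7: sign = -, move left. Bounds: (-7/16, -13/32). Value = -27/64
The surreal number with sign expansion -++--+- is -27/64.

-27/64


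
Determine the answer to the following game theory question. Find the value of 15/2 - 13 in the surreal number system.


x = 15/2, y = 13
Converting to common denominator: 2
x = 15/2, y = 26/2
x - y = 15/2 - 13 = -11/2

-11/2


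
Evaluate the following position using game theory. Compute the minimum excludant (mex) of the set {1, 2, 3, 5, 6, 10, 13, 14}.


Set = {1, 2, 3, 5, 6, 10, 13, 14}
0 is NOT in the set. This is the mex.
mex = 0

0


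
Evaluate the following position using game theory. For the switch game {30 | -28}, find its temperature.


The game is {30 | -28}, a switch {a | b} with numbers a > b.
Cooling {a | b} by t gives {a - t | b + t}, which stops being hot when a - t = b + t, i.e. at t = (a - b)/2. So the temperature of a switch is (a - b)/2.
Temperature = (Left option - Right option) / 2
= (30 - (-28)) / 2
= 58 / 2
= 29

29


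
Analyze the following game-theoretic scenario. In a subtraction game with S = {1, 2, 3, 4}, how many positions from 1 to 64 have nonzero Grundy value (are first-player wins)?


Subtraction set S = {1, 2, 3, 4}, so G(n) = n mod 5.
G(n) = 0 when n is a multiple of 5.
Multiples of 5 in [1, 64]: 12
N-positions (nonzero Grundy) = 64 - 12 = 52

52


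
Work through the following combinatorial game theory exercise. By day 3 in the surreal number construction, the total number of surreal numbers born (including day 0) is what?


Day 0: {|} = 0 is born. Count = 1.
Day n: the number of surreal numbers born by day n is 2^(n+1) - 1.
By day 0: 2^1 - 1 = 1
By day 1: 2^2 - 1 = 3
By day 2: 2^3 - 1 = 7
By day 3: 2^4 - 1 = 15
By day 3: 15 surreal numbers.

15


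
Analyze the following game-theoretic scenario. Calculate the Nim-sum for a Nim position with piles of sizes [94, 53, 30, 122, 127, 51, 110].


We need the XOR (exclusive or) of all pile sizes.
After XOR-ing pile 1 (size 94): 0 XOR 94 = 94
After XOR-ing pile 2 (size 53): 94 XOR 53 = 107
After XOR-ing pile 3 (size 30): 107 XOR 30 = 117
After XOR-ing pile 4 (size 122): 117 XOR 122 = 15
After XOR-ing pile 5 (size 127): 15 XOR 127 = 112
After XOR-ing pile 6 (size 51): 112 XOR 51 = 67
After XOR-ing pile 7 (size 110): 67 XOR 110 = 45
The Nim-value of this position is 45.

45


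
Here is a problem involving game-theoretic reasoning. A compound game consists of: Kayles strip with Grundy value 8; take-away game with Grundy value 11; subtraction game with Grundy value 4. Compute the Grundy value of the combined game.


By the Sprague-Grundy theorem, the Grundy value of a sum of games is the XOR of individual Grundy values.
Kayles strip: Grundy value = 8. Running XOR: 0 XOR 8 = 8
take-away game: Grundy value = 11. Running XOR: 8 XOR 11 = 3
subtraction game: Grundy value = 4. Running XOR: 3 XOR 4 = 7
The combined Grundy value is 7.

7


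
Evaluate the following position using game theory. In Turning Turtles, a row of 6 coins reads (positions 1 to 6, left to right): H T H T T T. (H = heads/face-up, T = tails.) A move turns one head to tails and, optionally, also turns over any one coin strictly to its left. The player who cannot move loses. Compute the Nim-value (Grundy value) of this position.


Coins: H T H T T T
Key fact: a single head at position k behaves exactly like a Nim heap of size k (turning it to T and optionally flipping a coin at j < k corresponds to moving the heap from k to j, or to 0), and heads combine as a disjunctive sum (two heads at the same place would cancel, matching j XOR j = 0). So the Nim-value is the XOR of the 1-indexed positions of the heads.
Face-up positions (1-indexed): [1, 3]
XOR 0 with 1: 0 XOR 1 = 1
XOR 1 with 3: 1 XOR 3 = 2
Nim-value = 2

2


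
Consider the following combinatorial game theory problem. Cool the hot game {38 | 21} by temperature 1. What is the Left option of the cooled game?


Original game: {38 | 21} (a switch {a | b} with a > b).
Cooling by t (for t below the temperature (a - b)/2 = 17/2) taxes each move by t: {a | b} cooled by t is {a - t | b + t}.
Cooling amount: t = 1
Cooled Left option: 38 - 1 = 37
Cooled Right option: 21 + 1 = 22
Cooled game: {37 | 22}
Left option = 37

37


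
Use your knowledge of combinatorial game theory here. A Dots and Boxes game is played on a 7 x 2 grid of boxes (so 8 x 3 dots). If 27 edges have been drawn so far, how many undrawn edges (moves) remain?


Grid: 7 x 2 boxes, i.e. 8 rows and 3 columns of dots.
Horizontal edges: (rows + 1) * cols = 8 * 2 = 16
Vertical edges: rows * (cols + 1) = 7 * 3 = 21
Total edges: 16 + 21 = 37
Edges drawn: 27
Remaining: 37 - 27 = 10

10


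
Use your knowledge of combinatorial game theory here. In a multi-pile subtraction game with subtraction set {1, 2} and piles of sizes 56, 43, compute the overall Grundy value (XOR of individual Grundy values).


Subtraction set: {1, 2}
For this subtraction set, G(n) = n mod 3 (period = max + 1 = 3).
Pile 1 (size 56): G(56) = 56 mod 3 = 2
Pile 2 (size 43): G(43) = 43 mod 3 = 1
Total Grundy value = XOR of all: 2 XOR 1 = 3

3


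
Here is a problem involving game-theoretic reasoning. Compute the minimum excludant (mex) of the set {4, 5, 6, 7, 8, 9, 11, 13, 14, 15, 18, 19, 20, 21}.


Set = {4, 5, 6, 7, 8, 9, 11, 13, 14, 15, 18, 19, 20, 21}
0 is NOT in the set. This is the mex.
mex = 0

0


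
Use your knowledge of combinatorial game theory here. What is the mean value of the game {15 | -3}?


Game = {15 | -3}, a switch {a | b} with numbers a > b.
Its thermograph has left wall a - t and right wall b + t, which meet at t = (a - b)/2, where both equal (a + b)/2. So the mast (mean value) is at (a + b)/2.
Mean = (15 + (-3))/2 = 12/2 = 6

6


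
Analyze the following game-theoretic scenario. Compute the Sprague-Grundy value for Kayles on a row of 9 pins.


Kayles: a move removes 1 or 2 adjacent pins from a contiguous row.
Removing pins from a row of k leaves two independent rows (a, b) with a + b = k - 1 (one pin) or a + b = k - 2 (two pins); an end removal gives a = 0.
By Sprague-Grundy, G(k) = mex{ G(a) XOR G(b) } over all these splits. G(0) = 0.
G(1): splits (0,0):0^0=0 -> mex({0}) = 1
G(2): splits (0,1):0^1=1 (0,0):0^0=0 -> mex({0, 1}) = 2
G(3): splits (0,2):0^2=2 (1,1):1^1=0 (0,1):0^1=1 -> mex({0, 1, 2}) = 3
G(4): splits (0,3):0^3=3 (1,2):1^2=3 (0,2):0^2=2 (1,1):1^1=0 -> mex({0, 2, 3}) = 1
G(5): splits (0,4):0^1=1 (1,3):1^3=2 (2,2):2^2=0 (0,3):0^3=3 (1,2):1^2=3 -> mex({0, 1, 2, 3}) = 4
G(6) = mex({0, 1, 2, 4}) = 3
G(7) = mex({0, 1, 3, 4, 5}) = 2
G(8) = mex({0, 2, 3, 5, 6}) = 1
G(9) = mex({0, 1, 2, 3, 6, 7}) = 4
Therefore G(9) = 4.

4


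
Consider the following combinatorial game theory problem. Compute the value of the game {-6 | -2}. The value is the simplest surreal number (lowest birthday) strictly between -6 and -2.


Left options: {-6}, max = -6
Right options: {-2}, min = -2
All options are numbers and max(Left) < min(Right), so by the simplicity theorem the value is the simplest (earliest-born) number strictly between -6 and -2.
Integers -5 through -3 all lie strictly between -6 and -2.
Among integers, the simplest (lowest birthday = smallest |n|; 0 is born on day 0, +-n on day n) is -3.
No non-integer in the interval can be simpler: if x is a non-integer in the interval, then floor(x) or ceil(x) also lies in the interval (the interval contains an integer), and both are proper prefixes of x's sign expansion, i.e. born earlier. So the game value is -3.
Game value = -3

-3
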